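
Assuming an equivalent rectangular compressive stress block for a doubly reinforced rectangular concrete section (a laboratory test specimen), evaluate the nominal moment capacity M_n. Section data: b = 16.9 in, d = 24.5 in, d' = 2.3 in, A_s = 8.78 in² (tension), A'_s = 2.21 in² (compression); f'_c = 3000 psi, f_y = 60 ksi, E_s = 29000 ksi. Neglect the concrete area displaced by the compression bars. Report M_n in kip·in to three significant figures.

M_n ≈ 10800 kip·in

Assume both steels yield.
a = (A_s − A'_s) f_y/(0.85 f'_c b) = (8.78 − 2.21) × 60/(0.85 × 3 × 16.9) = 9.147 in.
c = a/β₁ = 9.147/0.85 = 10.761 in; ε'_s = 0.003(c − d')/c = 0.0024 ≥ ε_y = 0.0021, so the compression steel yields.
M_n = (A_s − A'_s) f_y (d − a/2) + A'_s f_y (d − d') = 394.2 × (24.5 − 4.5735) + 132.6 × (24.5 − 2.3) = 7855.0 + 2943.7 = 10798.7 kip·in.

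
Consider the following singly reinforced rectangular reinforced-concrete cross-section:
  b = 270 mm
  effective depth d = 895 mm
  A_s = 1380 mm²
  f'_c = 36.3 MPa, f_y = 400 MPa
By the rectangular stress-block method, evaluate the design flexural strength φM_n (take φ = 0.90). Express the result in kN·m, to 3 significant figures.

φM_n ≈ 428 kN·m

T = A_s f_y = 1380 × 400 = 552000 N = 552 kN.
From C = T: a = T/(0.85 f'_c b) = 552000/(0.85 × 36.3 × 270) = 66.26 mm.
M_n = T(d − a/2) = 552 kN × (895 − 33.13) mm = 475.75 kN·m.
φM_n = 0.90 × 475.75 = 428.18 kN·m.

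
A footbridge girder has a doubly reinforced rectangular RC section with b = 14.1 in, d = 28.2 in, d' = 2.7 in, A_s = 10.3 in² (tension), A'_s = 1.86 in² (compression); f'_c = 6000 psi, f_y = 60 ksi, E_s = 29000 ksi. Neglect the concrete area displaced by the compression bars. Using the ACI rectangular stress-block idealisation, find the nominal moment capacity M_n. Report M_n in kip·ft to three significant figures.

Assume both steels yield.
a = (A_s − A'_s) f_y/(0.85 f'_c b) = (10.3 − 1.86) × 60/(0.85 × 6 × 14.1) = 7.042 in.
c = a/β₁ = 7.042/0.75 = 9.389 in; ε'_s = 0.003(c − d')/c = 0.0021 ≥ ε_y = 0.0021, so the compression steel yields.
M_n = (A_s − A'_s) f_y (d − a/2) + A'_s f_y (d − d') = 506.4 × (28.2 − 3.521) + 111.6 × (28.2 − 2.7) = 12497.4 + 2845.8 = 15343.2 kip·in = 15343.2/12 = 1278.60 kip·ft.

M_n ≈ 1280 kip·ft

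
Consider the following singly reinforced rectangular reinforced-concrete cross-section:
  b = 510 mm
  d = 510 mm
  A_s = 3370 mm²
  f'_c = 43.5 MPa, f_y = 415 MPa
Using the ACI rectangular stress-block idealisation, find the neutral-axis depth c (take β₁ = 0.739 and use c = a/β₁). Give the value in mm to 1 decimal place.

T = A_s f_y = 3370 × 415 = 1398550 N = 1398.55 kN.
Setting C = 0.85 f'_c a b equal to T: a = 1398550/(0.85 × 43.5 × 510) = 74.165 mm.
With β₁ = 0.739, c = a/β₁ = 74.165/0.739 = 100.4 mm.

c ≈ 100.4 mm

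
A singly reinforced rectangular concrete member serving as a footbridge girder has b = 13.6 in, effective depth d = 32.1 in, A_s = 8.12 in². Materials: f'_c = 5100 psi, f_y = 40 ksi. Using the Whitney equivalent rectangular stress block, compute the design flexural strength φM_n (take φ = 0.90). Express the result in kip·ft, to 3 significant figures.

T = A_s f_y = 8.12 × 40 = 324.8 kips.
a = T/(0.85 f'_c b) = 324.8/(0.85 × 5.1 × 13.6) = 5.509 in.
M_n = T(d − a/2) = 324.8 × (32.1 − 2.7545) = 9531.4 kip·in = 9531.4/12 = 794.28 kip·ft.
φM_n = 0.90 × 794.28 = 714.85 kip·ft.

φM_n ≈ 715 kip·ft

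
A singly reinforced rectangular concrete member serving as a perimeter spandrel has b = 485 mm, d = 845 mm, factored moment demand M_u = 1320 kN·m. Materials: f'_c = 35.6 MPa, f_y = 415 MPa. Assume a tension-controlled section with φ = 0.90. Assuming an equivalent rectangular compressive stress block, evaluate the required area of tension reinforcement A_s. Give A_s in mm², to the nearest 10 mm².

M_n = M_u/φ = 1320/0.90 = 1466.67 kN·m.
With M_n = 0.85 f'_c a b (d − a/2), solve the quadratic for a:
a = d − √(d² − 2M_n/(0.85 f'_c b)) = 845 − √(845² − 2 × 1466.67×10⁶/(0.85 × 35.6 × 485)) = 127.96 mm.
A_s = 0.85 f'_c a b / f_y = 0.85 × 35.6 × 127.96 × 485 / 415 = 4525.2 mm².

A_s ≈ 4530 mm²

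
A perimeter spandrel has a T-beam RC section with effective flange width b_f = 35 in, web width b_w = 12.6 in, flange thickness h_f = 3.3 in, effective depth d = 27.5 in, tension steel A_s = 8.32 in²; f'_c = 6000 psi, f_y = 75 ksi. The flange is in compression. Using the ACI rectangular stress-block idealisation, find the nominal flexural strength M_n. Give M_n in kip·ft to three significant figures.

Tension: T = A_s f_y = 8.32 × 75 = 624 kips.
Try a within the flange: a = T/(0.85 f'_c b_f) = 624/(0.85 × 6 × 35) = 3.496 in.
a = 3.496 > h_f = 3.3 in: the block extends into the web. Split into flange-overhang and web parts.
C_f = 0.85 f'_c (b_f − b_w) h_f = 0.85 × 6 × (35 − 12.6) × 3.3 = 377.0 kips.
Remaining web compression depth: a_w = (T − C_f)/(0.85 f'_c b_w) = (624 − 377.0)/(0.85 × 6 × 12.6) = 3.844 in.
M_n = C_f(d − h_f/2) + (T − C_f)(d − a_w/2) = 377.0 × (27.5 − 1.65) + 247 × (27.5 − 1.922) = 9745.5 + 6317.8 = 16063.3 kip·in.
M_n = 16063.3/12 = 1338.61 kip·ft.

M_n ≈ 1340 kip·ft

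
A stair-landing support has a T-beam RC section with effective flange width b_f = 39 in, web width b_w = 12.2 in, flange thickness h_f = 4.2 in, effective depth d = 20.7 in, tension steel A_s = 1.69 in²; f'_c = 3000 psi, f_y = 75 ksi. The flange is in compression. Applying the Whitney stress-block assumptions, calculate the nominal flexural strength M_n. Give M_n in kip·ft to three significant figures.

Tension: T = A_s f_y = 1.69 × 75 = 126.75 kips.
Try a within the flange: a = T/(0.85 f'_c b_f) = 126.75/(0.85 × 3 × 39) = 1.275 in.
Since a = 1.275 ≤ h_f = 4.2 in, the stress block lies entirely in the flange; analyse as a rectangular beam of width b_f.
M_n = T(d − a/2) = 126.75 × (20.7 − 0.6375) = 2542.9 kip·in.
M_n = 2542.9/12 = 211.91 kip·ft.

M_n ≈ 212 kip·ft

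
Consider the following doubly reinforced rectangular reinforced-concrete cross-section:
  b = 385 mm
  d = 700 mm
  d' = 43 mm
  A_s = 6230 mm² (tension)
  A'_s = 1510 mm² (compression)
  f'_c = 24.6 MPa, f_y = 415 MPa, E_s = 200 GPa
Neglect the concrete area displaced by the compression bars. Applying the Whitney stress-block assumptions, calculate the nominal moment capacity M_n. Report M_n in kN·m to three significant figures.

Assume both tension and compression steel yield.
Net tension couple steel: A_s − A'_s = 4720 mm².
a = (A_s − A'_s) f_y / (0.85 f'_c b) = 1958800/(0.85 × 24.6 × 385) = 243.32 mm.
c = a/β₁ = 243.32/0.85 = 286.26 mm; ε'_s = 0.003(c − d')/c = 0.0025 ≥ f_y/E_s = 0.0021, so compression steel does yield.
M_n = (A_s − A'_s) f_y (d − a/2) + A'_s f_y (d − d') = [1958800 × (700 − 121.66) + 626650 × (700 − 43)] × 10⁻⁶ = 1132.85 + 411.71 = 1544.56 kN·m.

M_n ≈ 1540 kN·m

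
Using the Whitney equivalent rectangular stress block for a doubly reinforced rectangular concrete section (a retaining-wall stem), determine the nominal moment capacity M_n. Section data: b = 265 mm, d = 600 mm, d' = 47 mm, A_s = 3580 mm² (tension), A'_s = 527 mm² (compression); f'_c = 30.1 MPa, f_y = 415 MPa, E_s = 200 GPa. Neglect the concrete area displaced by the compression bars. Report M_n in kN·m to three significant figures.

Assume both tension and compression steel yield.
Net tension couple steel: A_s − A'_s = 3053 mm².
a = (A_s − A'_s) f_y / (0.85 f'_c b) = 1266995/(0.85 × 30.1 × 265) = 186.87 mm.
c = a/β₁ = 186.87/0.835 = 223.80 mm; ε'_s = 0.003(c − d')/c = 0.0024 ≥ f_y/E_s = 0.0021, so compression steel does yield.
M_n = (A_s − A'_s) f_y (d − a/2) + A'_s f_y (d − d') = [1266995 × (600 − 93.435) + 218705 × (600 − 47)] × 10⁻⁶ = 641.82 + 120.94 = 762.76 kN·m.

M_n ≈ 763 kN·m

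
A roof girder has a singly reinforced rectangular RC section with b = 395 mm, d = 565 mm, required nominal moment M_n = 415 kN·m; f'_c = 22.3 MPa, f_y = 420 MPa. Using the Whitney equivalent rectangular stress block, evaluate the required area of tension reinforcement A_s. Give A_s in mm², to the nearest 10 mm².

With M_n = 0.85 f'_c a b (d − a/2), solve the quadratic for a:
a = d − √(d² − 2M_n/(0.85 f'_c b)) = 565 − √(565² − 2 × 415×10⁶/(0.85 × 22.3 × 395)) = 108.52 mm.
A_s = 0.85 f'_c a b / f_y = 0.85 × 22.3 × 108.52 × 395 / 420 = 1934.6 mm².

A_s ≈ 1930 mm²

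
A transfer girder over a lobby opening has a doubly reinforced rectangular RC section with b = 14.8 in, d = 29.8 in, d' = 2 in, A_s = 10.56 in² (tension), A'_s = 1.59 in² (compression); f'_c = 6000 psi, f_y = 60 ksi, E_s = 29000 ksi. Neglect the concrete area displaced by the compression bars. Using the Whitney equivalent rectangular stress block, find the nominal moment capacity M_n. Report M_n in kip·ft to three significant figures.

M_n ≈ 1400 kip·ft

Assume both steels yield.
a = (A_s − A'_s) f_y/(0.85 f'_c b) = (10.56 − 1.59) × 60/(0.85 × 6 × 14.8) = 7.130 in.
c = a/β₁ = 7.130/0.75 = 9.507 in; ε'_s = 0.003(c − d')/c = 0.0024 ≥ ε_y = 0.0021, so the compression steel yields.
M_n = (A_s − A'_s) f_y (d − a/2) + A'_s f_y (d − d') = 538.2 × (29.8 − 3.565) + 95.4 × (29.8 − 2) = 14119.7 + 2652.1 = 16771.8 kip·in = 16771.8/12 = 1397.65 kip·ft.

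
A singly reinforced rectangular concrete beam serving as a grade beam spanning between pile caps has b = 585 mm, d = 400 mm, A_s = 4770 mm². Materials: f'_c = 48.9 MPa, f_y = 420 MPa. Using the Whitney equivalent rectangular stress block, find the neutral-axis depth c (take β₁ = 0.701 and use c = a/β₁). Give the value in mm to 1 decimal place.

c ≈ 117.5 mm

T = A_s f_y = 4770 × 420 = 2003400 N = 2003.4 kN.
Setting C = 0.85 f'_c a b equal to T: a = 2003400/(0.85 × 48.9 × 585) = 82.392 mm.
With β₁ = 0.701, c = a/β₁ = 82.392/0.701 = 117.5 mm.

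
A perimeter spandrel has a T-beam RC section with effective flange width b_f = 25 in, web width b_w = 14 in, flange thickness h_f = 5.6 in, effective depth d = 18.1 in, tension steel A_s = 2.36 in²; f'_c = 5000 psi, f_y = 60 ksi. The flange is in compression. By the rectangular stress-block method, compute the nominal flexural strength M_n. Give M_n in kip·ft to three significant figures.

M_n ≈ 206 kip·ft

Tension: T = A_s f_y = 2.36 × 60 = 141.6 kips.
Try a within the flange: a = T/(0.85 f'_c b_f) = 141.6/(0.85 × 5 × 25) = 1.333 in.
Since a = 1.333 ≤ h_f = 5.6 in, the stress block lies entirely in the flange; analyse as a rectangular beam of width b_f.
M_n = T(d − a/2) = 141.6 × (18.1 − 0.6665) = 2468.6 kip·in.
M_n = 2468.6/12 = 205.72 kip·ft.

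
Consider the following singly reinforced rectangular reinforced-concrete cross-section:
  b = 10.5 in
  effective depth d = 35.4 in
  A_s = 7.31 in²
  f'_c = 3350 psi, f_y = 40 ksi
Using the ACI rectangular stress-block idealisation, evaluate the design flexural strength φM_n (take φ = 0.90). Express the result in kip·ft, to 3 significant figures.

φM_n ≈ 669 kip·ft

T = A_s f_y = 7.31 × 40 = 292.4 kips.
a = T/(0.85 f'_c b) = 292.4/(0.85 × 3.35 × 10.5) = 9.780 in.
M_n = T(d − a/2) = 292.4 × (35.4 − 4.89) = 8921.1 kip·in = 8921.1/12 = 743.43 kip·ft.
φM_n = 0.90 × 743.43 = 669.09 kip·ft.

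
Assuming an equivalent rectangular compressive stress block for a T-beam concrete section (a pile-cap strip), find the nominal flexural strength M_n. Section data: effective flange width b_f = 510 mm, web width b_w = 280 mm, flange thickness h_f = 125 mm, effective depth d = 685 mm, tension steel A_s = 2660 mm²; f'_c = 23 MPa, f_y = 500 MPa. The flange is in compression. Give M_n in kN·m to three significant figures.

M_n ≈ 822 kN·m

Tension: T = A_s f_y = 2660 × 500 = 1330000 N.
Try a within the flange: a = T/(0.85 f'_c b_f) = 1330000/(0.85 × 23 × 510) = 133.39 mm.
a = 133.39 > h_f = 125 mm: the block extends into the web. Split into flange-overhang and web parts.
C_f = 0.85 f'_c (b_f − b_w) h_f = 0.85 × 23 × (510 − 280) × 125 = 562063 N.
Remaining web compression depth: a_w = (T − C_f)/(0.85 f'_c b_w) = (1330000 − 562063)/(0.85 × 23 × 280) = 140.29 mm.
M_n = C_f(d − h_f/2) + (T − C_f)(d − a_w/2) = 562063 × (685 − 62.5) + 767937 × (685 − 70.145) = 349.88 + 472.17 = 822.05 × 10⁶ N·mm.
M_n = 822.05 kN·m.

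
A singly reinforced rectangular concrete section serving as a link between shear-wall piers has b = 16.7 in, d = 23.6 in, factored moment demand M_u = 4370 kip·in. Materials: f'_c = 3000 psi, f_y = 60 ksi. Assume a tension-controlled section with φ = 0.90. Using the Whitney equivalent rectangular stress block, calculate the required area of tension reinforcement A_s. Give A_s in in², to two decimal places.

M_n = M_u/φ = 4370/0.90 = 4855.56 kip·in.
From M_n = 0.85 f'_c a b (d − a/2):
a = d − √(d² − 2M_n/(0.85 f'_c b)) = 23.6 − √(23.6² − 2 × 4855.56/(0.85 × 3 × 16.7)) = 5.464 in.
A_s = 0.85 f'_c a b / f_y = 0.85 × 3 × 5.464 × 16.7 / 60 = 3.878 in².

A_s ≈ 3.88 in²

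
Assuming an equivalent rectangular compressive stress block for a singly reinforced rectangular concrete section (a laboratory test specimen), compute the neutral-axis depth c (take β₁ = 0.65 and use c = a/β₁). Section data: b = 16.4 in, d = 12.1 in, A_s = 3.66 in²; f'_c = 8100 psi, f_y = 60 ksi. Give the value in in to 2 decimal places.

T = A_s f_y = 3.66 × 60 = 219.6 kips.
a = T/(0.85 f'_c b) = 219.6/(0.85 × 8.1 × 16.4) = 1.9448 in.
With β₁ = 0.65, c = a/β₁ = 1.9448/0.65 = 2.99 in.

c ≈ 2.99 in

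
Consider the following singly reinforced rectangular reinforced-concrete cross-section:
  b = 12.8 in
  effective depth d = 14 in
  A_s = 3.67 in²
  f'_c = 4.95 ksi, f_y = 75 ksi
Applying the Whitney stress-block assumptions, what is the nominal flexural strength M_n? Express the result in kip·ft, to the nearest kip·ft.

M_n ≈ 263 kip·ft

T = A_s f_y = 3.67 × 75 = 275.25 kips.
a = T/(0.85 f'_c b) = 275.25/(0.85 × 4.95 × 12.8) = 5.111 in.
M_n = T(d − a/2) = 275.25 × (14 − 2.5555) = 3150.1 kip·in = 3150.1/12 = 262.51 kip·ft.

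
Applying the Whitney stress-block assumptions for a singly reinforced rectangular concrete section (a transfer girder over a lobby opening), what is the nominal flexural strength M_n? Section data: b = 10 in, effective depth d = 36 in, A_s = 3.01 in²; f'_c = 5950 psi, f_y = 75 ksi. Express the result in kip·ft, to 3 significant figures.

T = A_s f_y = 3.01 × 75 = 225.75 kips.
a = T/(0.85 f'_c b) = 225.75/(0.85 × 5.95 × 10) = 4.464 in.
M_n = T(d − a/2) = 225.75 × (36 − 2.232) = 7623.1 kip·in = 7623.1/12 = 635.26 kip·ft.

M_n ≈ 635 kip·ft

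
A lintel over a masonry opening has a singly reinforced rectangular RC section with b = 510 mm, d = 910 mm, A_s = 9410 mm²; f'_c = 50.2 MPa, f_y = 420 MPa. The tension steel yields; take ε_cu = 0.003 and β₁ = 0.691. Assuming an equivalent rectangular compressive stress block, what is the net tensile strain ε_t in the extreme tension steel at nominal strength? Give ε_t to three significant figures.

ε_t ≈ 0.00739

a = A_s f_y/(0.85 f'_c b) = 181.61 mm.
β₁ = 0.691, so c = a/β₁ = 181.61/0.691 = 262.82 mm.
From the linear strain diagram with ε_cu = 0.003: ε_t = 0.003 (d − c)/c = 0.003 × (910 − 262.82)/262.82 = 0.00739.
Since ε_t ≥ 0.005, the section is tension-controlled.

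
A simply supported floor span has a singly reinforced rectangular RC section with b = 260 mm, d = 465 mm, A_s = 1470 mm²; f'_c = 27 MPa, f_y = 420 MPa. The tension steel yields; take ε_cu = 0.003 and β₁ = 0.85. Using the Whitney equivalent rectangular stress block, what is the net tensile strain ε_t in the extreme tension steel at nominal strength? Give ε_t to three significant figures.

a = A_s f_y/(0.85 f'_c b) = 103.47 mm.
β₁ = 0.85, so c = a/β₁ = 103.47/0.85 = 121.73 mm.
From the linear strain diagram with ε_cu = 0.003: ε_t = 0.003 (d − c)/c = 0.003 × (465 − 121.73)/121.73 = 0.00846.
Since ε_t ≥ 0.005, the section is tension-controlled.

ε_t ≈ 0.00846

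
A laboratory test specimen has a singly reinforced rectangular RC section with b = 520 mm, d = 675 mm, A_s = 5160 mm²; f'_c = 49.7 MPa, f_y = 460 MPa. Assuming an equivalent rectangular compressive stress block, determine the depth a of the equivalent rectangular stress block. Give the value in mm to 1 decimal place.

a ≈ 108.1 mm

T = A_s f_y = 5160 × 460 = 2373600 N = 2373.6 kN.
Setting C = 0.85 f'_c a b equal to T: a = 2373600/(0.85 × 49.7 × 520) = 108.1 mm.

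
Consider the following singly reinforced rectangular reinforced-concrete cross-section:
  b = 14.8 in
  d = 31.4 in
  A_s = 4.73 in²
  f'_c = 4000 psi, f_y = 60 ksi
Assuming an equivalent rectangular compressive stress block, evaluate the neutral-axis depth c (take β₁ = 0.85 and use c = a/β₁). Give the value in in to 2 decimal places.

c ≈ 6.64 in

T = A_s f_y = 4.73 × 60 = 283.8 kips.
a = T/(0.85 f'_c b) = 283.8/(0.85 × 4 × 14.8) = 5.6399 in.
With β₁ = 0.85, c = a/β₁ = 5.6399/0.85 = 6.64 in.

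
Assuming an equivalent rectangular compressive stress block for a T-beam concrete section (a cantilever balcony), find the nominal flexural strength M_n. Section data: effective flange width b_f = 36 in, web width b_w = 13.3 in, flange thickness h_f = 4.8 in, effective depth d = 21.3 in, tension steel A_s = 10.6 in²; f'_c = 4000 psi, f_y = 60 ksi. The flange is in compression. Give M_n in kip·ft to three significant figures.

Tension: T = A_s f_y = 10.6 × 60 = 636 kips.
Try a within the flange: a = T/(0.85 f'_c b_f) = 636/(0.85 × 4 × 36) = 5.196 in.
a = 5.196 > h_f = 4.8 in: the block extends into the web. Split into flange-overhang and web parts.
C_f = 0.85 f'_c (b_f − b_w) h_f = 0.85 × 4 × (36 − 13.3) × 4.8 = 370.5 kips.
Remaining web compression depth: a_w = (T − C_f)/(0.85 f'_c b_w) = (636 − 370.5)/(0.85 × 4 × 13.3) = 5.871 in.
M_n = C_f(d − h_f/2) + (T − C_f)(d − a_w/2) = 370.5 × (21.3 − 2.4) + 265.5 × (21.3 − 2.9355) = 7002.5 + 4875.8 = 11878.3 kip·in.
M_n = 11878.3/12 = 989.86 kip·ft.

M_n ≈ 990 kip·ft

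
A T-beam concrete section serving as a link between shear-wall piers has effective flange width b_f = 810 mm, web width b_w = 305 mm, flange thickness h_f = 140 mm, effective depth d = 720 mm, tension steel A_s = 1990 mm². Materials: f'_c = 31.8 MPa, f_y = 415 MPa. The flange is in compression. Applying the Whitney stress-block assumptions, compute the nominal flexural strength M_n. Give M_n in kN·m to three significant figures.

Tension: T = A_s f_y = 1990 × 415 = 825850 N.
Try a within the flange: a = T/(0.85 f'_c b_f) = 825850/(0.85 × 31.8 × 810) = 37.72 mm.
Since a = 37.72 ≤ h_f = 140 mm, the stress block lies entirely in the flange; analyse as a rectangular beam of width b_f.
M_n = T(d − a/2) = 825850 × (720 − 18.86) = 579.04 × 10⁶ N·mm.
M_n = 579.04 kN·m.

M_n ≈ 579 kN·m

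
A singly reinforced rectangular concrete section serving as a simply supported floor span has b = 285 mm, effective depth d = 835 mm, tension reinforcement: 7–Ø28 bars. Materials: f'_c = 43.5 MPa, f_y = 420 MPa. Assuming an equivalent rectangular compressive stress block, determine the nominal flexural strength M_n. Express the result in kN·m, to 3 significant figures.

M_n ≈ 1360 kN·m

A_s = 7 × 616 = 4312 mm².
T = A_s f_y = 4312 × 420 = 1811040 N = 1811.04 kN.
From C = T: a = T/(0.85 f'_c b) = 1811040/(0.85 × 43.5 × 285) = 171.86 mm.
M_n = T(d − a/2) = 1811.04 kN × (835 − 85.93) mm = 1356.60 kN·m.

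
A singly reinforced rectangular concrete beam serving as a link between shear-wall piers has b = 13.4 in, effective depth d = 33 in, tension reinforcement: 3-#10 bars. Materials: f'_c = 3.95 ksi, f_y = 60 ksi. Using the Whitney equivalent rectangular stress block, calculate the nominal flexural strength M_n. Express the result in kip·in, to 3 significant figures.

M_n ≈ 6960 kip·in

A_s = 3 × 1.27 = 3.81 in².
T = A_s f_y = 3.81 × 60 = 228.6 kips.
a = T/(0.85 f'_c b) = 228.6/(0.85 × 3.95 × 13.4) = 5.081 in.
M_n = T(d − a/2) = 228.6 × (33 − 2.5405) = 6963.0 kip·in.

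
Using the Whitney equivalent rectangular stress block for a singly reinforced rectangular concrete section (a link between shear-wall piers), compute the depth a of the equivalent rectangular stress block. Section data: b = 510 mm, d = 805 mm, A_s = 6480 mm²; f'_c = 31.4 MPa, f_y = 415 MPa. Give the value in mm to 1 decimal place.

T = A_s f_y = 6480 × 415 = 2689200 N = 2689.2 kN.
Setting C = 0.85 f'_c a b equal to T: a = 2689200/(0.85 × 31.4 × 510) = 197.6 mm.

a ≈ 197.6 mm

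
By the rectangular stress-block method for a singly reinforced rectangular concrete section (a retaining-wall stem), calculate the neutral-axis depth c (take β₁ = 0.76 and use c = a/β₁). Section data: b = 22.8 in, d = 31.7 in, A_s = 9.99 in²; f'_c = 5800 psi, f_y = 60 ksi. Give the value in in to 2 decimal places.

c ≈ 7.02 in

T = A_s f_y = 9.99 × 60 = 599.4 kips.
a = T/(0.85 f'_c b) = 599.4/(0.85 × 5.8 × 22.8) = 5.3326 in.
With β₁ = 0.76, c = a/β₁ = 5.3326/0.76 = 7.02 in.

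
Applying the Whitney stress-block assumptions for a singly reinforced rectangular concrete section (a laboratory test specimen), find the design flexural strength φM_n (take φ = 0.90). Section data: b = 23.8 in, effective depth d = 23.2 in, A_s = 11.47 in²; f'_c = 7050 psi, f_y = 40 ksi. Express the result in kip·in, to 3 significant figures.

T = A_s f_y = 11.47 × 40 = 458.8 kips.
a = T/(0.85 f'_c b) = 458.8/(0.85 × 7.05 × 23.8) = 3.217 in.
M_n = T(d − a/2) = 458.8 × (23.2 − 1.6085) = 9906.2 kip·in.
φM_n = 0.90 × 9906.2 = 8915.6 kip·in.

φM_n ≈ 8920 kip·in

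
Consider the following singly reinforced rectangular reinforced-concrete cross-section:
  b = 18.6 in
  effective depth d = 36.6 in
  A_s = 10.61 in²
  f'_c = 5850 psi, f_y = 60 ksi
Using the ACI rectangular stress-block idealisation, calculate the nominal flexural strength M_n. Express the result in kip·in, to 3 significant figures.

M_n ≈ 21100 kip·in

T = A_s f_y = 10.61 × 60 = 636.6 kips.
a = T/(0.85 f'_c b) = 636.6/(0.85 × 5.85 × 18.6) = 6.883 in.
M_n = T(d − a/2) = 636.6 × (36.6 − 3.4415) = 21108.7 kip·in.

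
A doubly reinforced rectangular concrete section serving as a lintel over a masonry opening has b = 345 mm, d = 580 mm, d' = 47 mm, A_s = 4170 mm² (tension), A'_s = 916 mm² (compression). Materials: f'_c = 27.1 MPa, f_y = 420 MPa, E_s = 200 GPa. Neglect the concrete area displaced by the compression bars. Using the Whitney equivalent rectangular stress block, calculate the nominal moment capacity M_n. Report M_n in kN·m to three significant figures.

M_n ≈ 880 kN·m

Assume both tension and compression steel yield.
Net tension couple steel: A_s − A'_s = 3254 mm².
a = (A_s − A'_s) f_y / (0.85 f'_c b) = 1366680/(0.85 × 27.1 × 345) = 171.97 mm.
c = a/β₁ = 171.97/0.85 = 202.32 mm; ε'_s = 0.003(c − d')/c = 0.0023 ≥ f_y/E_s = 0.0021, so compression steel does yield.
M_n = (A_s − A'_s) f_y (d − a/2) + A'_s f_y (d − d') = [1366680 × (580 − 85.985) + 384720 × (580 − 47)] × 10⁻⁶ = 675.16 + 205.06 = 880.22 kN·m.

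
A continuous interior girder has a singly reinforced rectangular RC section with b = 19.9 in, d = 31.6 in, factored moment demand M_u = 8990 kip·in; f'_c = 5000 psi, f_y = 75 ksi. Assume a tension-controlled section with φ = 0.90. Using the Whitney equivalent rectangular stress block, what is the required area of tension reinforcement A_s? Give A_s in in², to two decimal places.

M_n = M_u/φ = 8990/0.90 = 9988.89 kip·in.
From M_n = 0.85 f'_c a b (d − a/2):
a = d − √(d² − 2M_n/(0.85 f'_c b)) = 31.6 − √(31.6² − 2 × 9988.89/(0.85 × 5 × 19.9)) = 3.989 in.
A_s = 0.85 f'_c a b / f_y = 0.85 × 5 × 3.989 × 19.9 / 75 = 4.498 in².

A_s ≈ 4.50 in²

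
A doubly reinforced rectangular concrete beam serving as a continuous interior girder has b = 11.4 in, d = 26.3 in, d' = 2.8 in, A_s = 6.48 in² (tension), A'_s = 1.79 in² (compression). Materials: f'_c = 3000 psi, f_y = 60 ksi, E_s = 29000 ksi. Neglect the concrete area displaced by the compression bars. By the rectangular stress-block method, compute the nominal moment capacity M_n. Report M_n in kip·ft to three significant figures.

M_n ≈ 714 kip·ft

Assume both steels yield.
a = (A_s − A'_s) f_y/(0.85 f'_c b) = (6.48 − 1.79) × 60/(0.85 × 3 × 11.4) = 9.680 in.
c = a/β₁ = 9.680/0.85 = 11.388 in; ε'_s = 0.003(c − d')/c = 0.0023 ≥ ε_y = 0.0021, so the compression steel yields.
M_n = (A_s − A'_s) f_y (d − a/2) + A'_s f_y (d − d') = 281.4 × (26.3 − 4.84) + 107.4 × (26.3 − 2.8) = 6038.8 + 2523.9 = 8562.7 kip·in = 8562.7/12 = 713.56 kip·ft.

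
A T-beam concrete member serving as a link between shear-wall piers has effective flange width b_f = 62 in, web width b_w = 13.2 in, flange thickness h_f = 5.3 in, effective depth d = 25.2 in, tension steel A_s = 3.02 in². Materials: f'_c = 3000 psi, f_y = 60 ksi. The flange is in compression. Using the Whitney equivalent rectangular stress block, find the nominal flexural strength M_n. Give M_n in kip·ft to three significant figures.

Tension: T = A_s f_y = 3.02 × 60 = 181.2 kips.
Try a within the flange: a = T/(0.85 f'_c b_f) = 181.2/(0.85 × 3 × 62) = 1.146 in.
Since a = 1.146 ≤ h_f = 5.3 in, the stress block lies entirely in the flange; analyse as a rectangular beam of width b_f.
M_n = T(d − a/2) = 181.2 × (25.2 − 0.573) = 4462.4 kip·in.
M_n = 4462.4/12 = 371.87 kip·ft.

M_n ≈ 372 kip·ft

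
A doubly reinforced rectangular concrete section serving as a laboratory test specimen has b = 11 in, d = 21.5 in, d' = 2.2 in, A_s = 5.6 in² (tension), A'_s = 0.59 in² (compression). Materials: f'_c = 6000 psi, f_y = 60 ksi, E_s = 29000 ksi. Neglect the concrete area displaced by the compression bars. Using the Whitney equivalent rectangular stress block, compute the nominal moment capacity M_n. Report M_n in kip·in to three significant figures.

Assume both steels yield.
a = (A_s − A'_s) f_y/(0.85 f'_c b) = (5.6 − 0.59) × 60/(0.85 × 6 × 11) = 5.358 in.
c = a/β₁ = 5.358/0.75 = 7.144 in; ε'_s = 0.003(c − d')/c = 0.0021 ≥ ε_y = 0.0021, so the compression steel yields.
M_n = (A_s − A'_s) f_y (d − a/2) + A'_s f_y (d − d') = 300.6 × (21.5 − 2.679) + 35.4 × (21.5 − 2.2) = 5657.6 + 683.2 = 6340.8 kip·in.

M_n ≈ 6340 kip·in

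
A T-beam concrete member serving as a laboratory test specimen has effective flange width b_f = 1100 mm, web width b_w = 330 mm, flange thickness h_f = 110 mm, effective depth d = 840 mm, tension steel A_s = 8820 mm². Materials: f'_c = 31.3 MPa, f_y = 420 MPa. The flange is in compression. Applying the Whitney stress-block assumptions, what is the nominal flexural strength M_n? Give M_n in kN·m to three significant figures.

Tension: T = A_s f_y = 8820 × 420 = 3704400 N.
Try a within the flange: a = T/(0.85 f'_c b_f) = 3704400/(0.85 × 31.3 × 1100) = 126.58 mm.
a = 126.58 > h_f = 110 mm: the block extends into the web. Split into flange-overhang and web parts.
C_f = 0.85 f'_c (b_f − b_w) h_f = 0.85 × 31.3 × (1100 − 330) × 110 = 2253444 N.
Remaining web compression depth: a_w = (T − C_f)/(0.85 f'_c b_w) = (3704400 − 2253444)/(0.85 × 31.3 × 330) = 165.26 mm.
M_n = C_f(d − h_f/2) + (T − C_f)(d − a_w/2) = 2253444 × (840 − 55) + 1450956 × (840 − 82.63) = 1768.95 + 1098.91 = 2867.86 × 10⁶ N·mm.
M_n = 2867.86 kN·m.

M_n ≈ 2870 kN·m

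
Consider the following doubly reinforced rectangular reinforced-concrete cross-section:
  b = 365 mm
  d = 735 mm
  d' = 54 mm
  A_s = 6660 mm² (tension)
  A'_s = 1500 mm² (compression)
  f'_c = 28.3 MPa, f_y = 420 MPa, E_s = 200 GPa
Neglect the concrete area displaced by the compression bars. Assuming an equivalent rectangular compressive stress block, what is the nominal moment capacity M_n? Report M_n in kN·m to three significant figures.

Assume both tension and compression steel yield.
Net tension couple steel: A_s − A'_s = 5160 mm².
a = (A_s − A'_s) f_y / (0.85 f'_c b) = 2167200/(0.85 × 28.3 × 365) = 246.83 mm.
c = a/β₁ = 246.83/0.848 = 291.07 mm; ε'_s = 0.003(c − d')/c = 0.0024 ≥ f_y/E_s = 0.0021, so compression steel does yield.
M_n = (A_s − A'_s) f_y (d − a/2) + A'_s f_y (d − d') = [2167200 × (735 − 123.415) + 630000 × (735 − 54)] × 10⁻⁶ = 1325.43 + 429.03 = 1754.46 kN·m.

M_n ≈ 1750 kN·m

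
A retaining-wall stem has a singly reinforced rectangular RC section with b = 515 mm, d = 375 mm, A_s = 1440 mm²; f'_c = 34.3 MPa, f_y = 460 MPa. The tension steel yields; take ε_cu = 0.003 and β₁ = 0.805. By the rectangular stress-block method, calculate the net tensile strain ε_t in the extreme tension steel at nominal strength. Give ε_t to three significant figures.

ε_t ≈ 0.0175

a = A_s f_y/(0.85 f'_c b) = 44.12 mm.
β₁ = 0.805, so c = a/β₁ = 44.12/0.805 = 54.81 mm.
From the linear strain diagram with ε_cu = 0.003: ε_t = 0.003 (d − c)/c = 0.003 × (375 − 54.81)/54.81 = 0.0175.
Since ε_t ≥ 0.005, the section is tension-controlled.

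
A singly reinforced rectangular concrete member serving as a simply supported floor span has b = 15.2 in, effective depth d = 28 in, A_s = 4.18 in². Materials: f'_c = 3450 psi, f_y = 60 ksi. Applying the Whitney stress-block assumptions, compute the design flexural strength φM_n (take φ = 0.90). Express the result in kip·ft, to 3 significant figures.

φM_n ≈ 474 kip·ft

T = A_s f_y = 4.18 × 60 = 250.8 kips.
a = T/(0.85 f'_c b) = 250.8/(0.85 × 3.45 × 15.2) = 5.627 in.
M_n = T(d − a/2) = 250.8 × (28 − 2.8135) = 6316.8 kip·in = 6316.8/12 = 526.40 kip·ft.
φM_n = 0.90 × 526.40 = 473.76 kip·ft.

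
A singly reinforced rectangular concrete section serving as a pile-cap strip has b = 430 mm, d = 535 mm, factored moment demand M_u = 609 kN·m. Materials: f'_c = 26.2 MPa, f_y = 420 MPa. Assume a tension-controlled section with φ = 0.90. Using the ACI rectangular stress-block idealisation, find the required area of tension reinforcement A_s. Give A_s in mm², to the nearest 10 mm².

A_s ≈ 3520 mm²

M_n = M_u/φ = 609/0.90 = 676.667 kN·m.
With M_n = 0.85 f'_c a b (d − a/2), solve the quadratic for a:
a = d − √(d² − 2M_n/(0.85 f'_c b)) = 535 − √(535² − 2 × 676.667×10⁶/(0.85 × 26.2 × 430)) = 154.34 mm.
A_s = 0.85 f'_c a b / f_y = 0.85 × 26.2 × 154.34 × 430 / 420 = 3519.0 mm².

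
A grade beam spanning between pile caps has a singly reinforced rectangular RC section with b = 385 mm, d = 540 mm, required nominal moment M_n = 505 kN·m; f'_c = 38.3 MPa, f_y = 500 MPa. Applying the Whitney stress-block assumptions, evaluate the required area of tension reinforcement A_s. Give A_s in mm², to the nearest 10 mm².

With M_n = 0.85 f'_c a b (d − a/2), solve the quadratic for a:
a = d − √(d² − 2M_n/(0.85 f'_c b)) = 540 − √(540² − 2 × 505×10⁶/(0.85 × 38.3 × 385)) = 80.63 mm.
A_s = 0.85 f'_c a b / f_y = 0.85 × 38.3 × 80.63 × 385 / 500 = 2021.2 mm².

A_s ≈ 2020 mm²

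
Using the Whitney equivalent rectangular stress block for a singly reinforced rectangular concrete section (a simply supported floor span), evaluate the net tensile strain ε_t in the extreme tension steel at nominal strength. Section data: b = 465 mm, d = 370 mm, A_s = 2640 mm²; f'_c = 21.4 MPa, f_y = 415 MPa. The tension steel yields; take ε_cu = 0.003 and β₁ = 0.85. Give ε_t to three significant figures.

ε_t ≈ 0.00428

a = A_s f_y/(0.85 f'_c b) = 129.53 mm.
β₁ = 0.85, so c = a/β₁ = 129.53/0.85 = 152.39 mm.
From the linear strain diagram with ε_cu = 0.003: ε_t = 0.003 (d − c)/c = 0.003 × (370 − 152.39)/152.39 = 0.00428.
ε_t is between 0.004 and 0.005 — transition zone.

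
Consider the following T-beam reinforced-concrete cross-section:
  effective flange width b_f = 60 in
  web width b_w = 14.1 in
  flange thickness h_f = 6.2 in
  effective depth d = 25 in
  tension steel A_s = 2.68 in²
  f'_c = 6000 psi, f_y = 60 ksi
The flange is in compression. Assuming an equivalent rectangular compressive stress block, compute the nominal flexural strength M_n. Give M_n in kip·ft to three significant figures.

M_n ≈ 331 kip·ft

Tension: T = A_s f_y = 2.68 × 60 = 160.8 kips.
Try a within the flange: a = T/(0.85 f'_c b_f) = 160.8/(0.85 × 6 × 60) = 0.525 in.
Since a = 0.525 ≤ h_f = 6.2 in, the stress block lies entirely in the flange; analyse as a rectangular beam of width b_f.
M_n = T(d − a/2) = 160.8 × (25 − 0.2625) = 3977.8 kip·in.
M_n = 3977.8/12 = 331.48 kip·ft.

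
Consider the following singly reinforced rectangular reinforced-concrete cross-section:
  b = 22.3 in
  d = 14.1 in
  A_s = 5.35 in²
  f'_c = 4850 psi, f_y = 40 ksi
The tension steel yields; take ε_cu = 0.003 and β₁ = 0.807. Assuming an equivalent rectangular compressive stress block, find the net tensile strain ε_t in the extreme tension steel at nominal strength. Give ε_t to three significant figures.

a = A_s f_y/(0.85 f'_c b) = 2.328 in.
β₁ = 0.807, so c = a/β₁ = 2.328/0.807 = 2.885 in.
From the linear strain diagram with ε_cu = 0.003: ε_t = 0.003 (d − c)/c = 0.003 × (14.1 − 2.885)/2.885 = 0.0117.
Since ε_t ≥ 0.005, the section is tension-controlled.

ε_t ≈ 0.0117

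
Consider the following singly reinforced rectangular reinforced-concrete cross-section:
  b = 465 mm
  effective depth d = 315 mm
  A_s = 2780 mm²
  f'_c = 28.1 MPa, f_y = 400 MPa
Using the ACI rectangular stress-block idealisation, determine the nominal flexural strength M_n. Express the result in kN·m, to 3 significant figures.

T = A_s f_y = 2780 × 400 = 1112000 N = 1112 kN.
From C = T: a = T/(0.85 f'_c b) = 1112000/(0.85 × 28.1 × 465) = 100.12 mm.
M_n = T(d − a/2) = 1112 kN × (315 − 50.06) mm = 294.61 kN·m.

M_n ≈ 295 kN·m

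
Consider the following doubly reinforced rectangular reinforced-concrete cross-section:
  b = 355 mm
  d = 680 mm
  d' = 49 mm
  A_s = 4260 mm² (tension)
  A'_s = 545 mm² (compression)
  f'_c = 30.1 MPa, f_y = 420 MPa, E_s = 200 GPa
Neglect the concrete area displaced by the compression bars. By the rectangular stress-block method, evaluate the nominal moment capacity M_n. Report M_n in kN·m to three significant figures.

Assume both tension and compression steel yield.
Net tension couple steel: A_s − A'_s = 3715 mm².
a = (A_s − A'_s) f_y / (0.85 f'_c b) = 1560300/(0.85 × 30.1 × 355) = 171.79 mm.
c = a/β₁ = 171.79/0.835 = 205.74 mm; ε'_s = 0.003(c − d')/c = 0.0023 ≥ f_y/E_s = 0.0021, so compression steel does yield.
M_n = (A_s − A'_s) f_y (d − a/2) + A'_s f_y (d − d') = [1560300 × (680 − 85.895) + 228900 × (680 − 49)] × 10⁻⁶ = 926.98 + 144.44 = 1071.42 kN·m.

M_n ≈ 1070 kN·m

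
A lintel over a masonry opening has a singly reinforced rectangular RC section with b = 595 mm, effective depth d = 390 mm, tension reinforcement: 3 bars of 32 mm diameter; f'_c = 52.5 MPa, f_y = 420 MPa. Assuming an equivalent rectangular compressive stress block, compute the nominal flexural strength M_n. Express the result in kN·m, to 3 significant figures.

M_n ≈ 376 kN·m

A_s = 3 × 804 = 2412 mm².
T = A_s f_y = 2412 × 420 = 1013040 N = 1013.04 kN.
From C = T: a = T/(0.85 f'_c b) = 1013040/(0.85 × 52.5 × 595) = 38.15 mm.
M_n = T(d − a/2) = 1013.04 kN × (390 − 19.075) mm = 375.76 kN·m.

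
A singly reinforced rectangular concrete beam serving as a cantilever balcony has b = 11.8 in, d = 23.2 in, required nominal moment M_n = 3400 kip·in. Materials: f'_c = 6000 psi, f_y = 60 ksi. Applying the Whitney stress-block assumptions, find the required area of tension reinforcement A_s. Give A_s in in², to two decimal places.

From M_n = 0.85 f'_c a b (d − a/2):
a = d − √(d² − 2M_n/(0.85 f'_c b)) = 23.2 − √(23.2² − 2 × 3400/(0.85 × 6 × 11.8)) = 2.579 in.
A_s = 0.85 f'_c a b / f_y = 0.85 × 6 × 2.579 × 11.8 / 60 = 2.587 in².

A_s ≈ 2.59 in²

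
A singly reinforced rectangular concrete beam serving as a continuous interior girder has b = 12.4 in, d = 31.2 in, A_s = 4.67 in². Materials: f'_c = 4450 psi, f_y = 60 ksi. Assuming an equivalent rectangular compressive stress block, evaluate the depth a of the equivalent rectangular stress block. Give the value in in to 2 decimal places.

T = A_s f_y = 4.67 × 60 = 280.2 kips.
a = T/(0.85 f'_c b) = 280.2/(0.85 × 4.45 × 12.4) = 5.97 in.

a ≈ 5.97 in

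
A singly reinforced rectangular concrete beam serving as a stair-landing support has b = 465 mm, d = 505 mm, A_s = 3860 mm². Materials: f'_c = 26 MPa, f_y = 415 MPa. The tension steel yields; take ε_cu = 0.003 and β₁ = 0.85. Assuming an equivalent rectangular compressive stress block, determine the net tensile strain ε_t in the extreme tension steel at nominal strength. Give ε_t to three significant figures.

ε_t ≈ 0.00526

a = A_s f_y/(0.85 f'_c b) = 155.88 mm.
β₁ = 0.85, so c = a/β₁ = 155.88/0.85 = 183.39 mm.
From the linear strain diagram with ε_cu = 0.003: ε_t = 0.003 (d − c)/c = 0.003 × (505 − 183.39)/183.39 = 0.00526.
Since ε_t ≥ 0.005, the section is tension-controlled.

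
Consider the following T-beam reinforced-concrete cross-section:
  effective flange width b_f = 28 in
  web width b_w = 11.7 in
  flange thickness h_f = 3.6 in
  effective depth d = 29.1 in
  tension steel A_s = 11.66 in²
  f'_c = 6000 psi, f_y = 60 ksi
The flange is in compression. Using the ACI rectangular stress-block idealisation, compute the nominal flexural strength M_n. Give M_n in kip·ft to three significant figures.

M_n ≈ 1540 kip·ft

Tension: T = A_s f_y = 11.66 × 60 = 699.6 kips.
Try a within the flange: a = T/(0.85 f'_c b_f) = 699.6/(0.85 × 6 × 28) = 4.899 in.
a = 4.899 > h_f = 3.6 in: the block extends into the web. Split into flange-overhang and web parts.
C_f = 0.85 f'_c (b_f − b_w) h_f = 0.85 × 6 × (28 − 11.7) × 3.6 = 299.3 kips.
Remaining web compression depth: a_w = (T − C_f)/(0.85 f'_c b_w) = (699.6 − 299.3)/(0.85 × 6 × 11.7) = 6.709 in.
M_n = C_f(d − h_f/2) + (T − C_f)(d − a_w/2) = 299.3 × (29.1 − 1.8) + 400.3 × (29.1 − 3.3545) = 8170.9 + 10305.9 = 18476.8 kip·in.
M_n = 18476.8/12 = 1539.73 kip·ft.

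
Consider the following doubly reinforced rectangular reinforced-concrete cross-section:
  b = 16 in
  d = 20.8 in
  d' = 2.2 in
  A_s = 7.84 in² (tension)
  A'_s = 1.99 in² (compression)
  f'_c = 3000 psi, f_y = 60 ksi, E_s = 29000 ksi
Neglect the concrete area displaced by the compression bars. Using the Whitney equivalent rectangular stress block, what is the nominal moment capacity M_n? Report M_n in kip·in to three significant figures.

Assume both steels yield.
a = (A_s − A'_s) f_y/(0.85 f'_c b) = (7.84 − 1.99) × 60/(0.85 × 3 × 16) = 8.603 in.
c = a/β₁ = 8.603/0.85 = 10.121 in; ε'_s = 0.003(c − d')/c = 0.0023 ≥ ε_y = 0.0021, so the compression steel yields.
M_n = (A_s − A'_s) f_y (d − a/2) + A'_s f_y (d − d') = 351 × (20.8 − 4.3015) + 119.4 × (20.8 − 2.2) = 5791.0 + 2220.8 = 8011.8 kip·in.

M_n ≈ 8010 kip·in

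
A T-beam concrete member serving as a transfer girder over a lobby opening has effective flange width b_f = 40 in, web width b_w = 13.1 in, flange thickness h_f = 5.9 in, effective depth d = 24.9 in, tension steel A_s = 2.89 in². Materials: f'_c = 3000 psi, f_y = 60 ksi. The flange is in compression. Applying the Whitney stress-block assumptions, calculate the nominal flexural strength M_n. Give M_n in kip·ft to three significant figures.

M_n ≈ 348 kip·ft

Tension: T = A_s f_y = 2.89 × 60 = 173.4 kips.
Try a within the flange: a = T/(0.85 f'_c b_f) = 173.4/(0.85 × 3 × 40) = 1.700 in.
Since a = 1.700 ≤ h_f = 5.9 in, the stress block lies entirely in the flange; analyse as a rectangular beam of width b_f.
M_n = T(d − a/2) = 173.4 × (24.9 − 0.85) = 4170.3 kip·in.
M_n = 4170.3/12 = 347.53 kip·ft.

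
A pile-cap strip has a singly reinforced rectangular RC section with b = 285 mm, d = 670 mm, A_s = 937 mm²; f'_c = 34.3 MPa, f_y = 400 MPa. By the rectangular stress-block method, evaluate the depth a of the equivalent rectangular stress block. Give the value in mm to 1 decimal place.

a ≈ 45.1 mm

T = A_s f_y = 937 × 400 = 374800 N = 374.8 kN.
Setting C = 0.85 f'_c a b equal to T: a = 374800/(0.85 × 34.3 × 285) = 45.1 mm.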